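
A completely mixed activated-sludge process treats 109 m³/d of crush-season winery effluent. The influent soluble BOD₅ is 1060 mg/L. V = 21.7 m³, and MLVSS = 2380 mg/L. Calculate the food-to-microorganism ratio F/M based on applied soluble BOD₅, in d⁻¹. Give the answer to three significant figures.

Food-to-microorganism ratio F/M = Q S₀ / (V X) = 109 × 1060 / (21.70 × 2380) = 2.237 d⁻¹.

F/M ≈ 2.24 d⁻¹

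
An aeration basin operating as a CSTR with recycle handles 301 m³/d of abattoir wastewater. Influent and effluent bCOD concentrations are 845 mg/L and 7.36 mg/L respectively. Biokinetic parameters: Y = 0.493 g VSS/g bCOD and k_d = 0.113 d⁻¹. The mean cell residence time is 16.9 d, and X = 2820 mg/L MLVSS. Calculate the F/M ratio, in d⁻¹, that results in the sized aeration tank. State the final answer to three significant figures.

Rearranging the biomass balance for a CMAS with decay, V = Y·Q·ΔS·θ_c / [X·(1+k_d θ_c)] = 0.493 × 301 × (845 − 7.36) × 16.9 / [2820 × (1 + 0.113 × 16.9)] = 2.1×10^6 / 8205 = 256.0 m³.
Food-to-microorganism ratio F/M = Q S₀ / (V X) = 301 × 845 / (256.0 × 2820) = 0.3523 d⁻¹.

F/M ≈ 0.352 d⁻¹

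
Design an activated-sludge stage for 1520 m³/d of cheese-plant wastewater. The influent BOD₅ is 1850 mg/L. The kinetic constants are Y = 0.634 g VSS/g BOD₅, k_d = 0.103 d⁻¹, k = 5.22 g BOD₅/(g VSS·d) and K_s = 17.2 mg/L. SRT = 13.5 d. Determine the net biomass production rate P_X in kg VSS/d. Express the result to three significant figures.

P_X ≈ 745 kg VSS/d

For a completely mixed reactor with recycle the Lawrence–McCarty relation gives S = K_s·(1 + k_d·θ_c) / [θ_c·(Y·k − k_d) − 1] = 17.2 × (1 + 0.103 × 13.5) / [13.5 × (0.634 × 5.22 − 0.103) − 1] = 41.12 / 42.29 = 0.9723 mg/L.
The observed yield is Y_obs = Y/(1 + k_d·θ_c) = 0.634 / (1 + 0.103 × 13.5) = 0.634 / 2.390 = 0.2652 g VSS per g BOD₅ removed.
Mass of BOD₅ removed per day: Q(S₀ − S) = 1520 × 1849 g/m³ = 2811 kg/d.
P_X = Y_obs · Q(S₀ − S) = 0.2652 × 2811 = 745.4 kg VSS/d.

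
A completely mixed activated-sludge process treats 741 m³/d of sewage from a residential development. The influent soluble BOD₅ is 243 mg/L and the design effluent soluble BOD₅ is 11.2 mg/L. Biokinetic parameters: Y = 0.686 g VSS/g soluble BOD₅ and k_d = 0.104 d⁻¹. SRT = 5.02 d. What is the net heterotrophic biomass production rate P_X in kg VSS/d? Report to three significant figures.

Correct the yield for decay: Y_obs = Y/(1 + k_d θ_c) = 0.686 / (1 + 0.104 × 5.02) = 0.686 / 1.522 = 0.4507.
ΔS = 243 − 11.2 = 231.8 mg/L, so the substrate removal rate is 741 × 231.8/1000 = 171.8 kg soluble BOD₅/d.
So the net sludge growth is P_X = 0.4507 × 171.8 = 77.41 kg VSS/d.

P_X ≈ 77.4 kg VSS/d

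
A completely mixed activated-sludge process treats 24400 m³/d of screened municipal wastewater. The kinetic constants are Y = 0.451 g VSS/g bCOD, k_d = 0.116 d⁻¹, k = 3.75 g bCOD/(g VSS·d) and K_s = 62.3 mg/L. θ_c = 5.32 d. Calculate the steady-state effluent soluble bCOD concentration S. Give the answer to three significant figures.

S ≈ 13.7 mg/L

From the Monod/SRT balance for a CMAS, S = K_s·(1+k_d θ_c)/[θ_c·(Y k − k_d) − 1] = 62.3 × (1 + 0.116 × 5.32) / [5.32 × (0.451 × 3.75 − 0.116) − 1] = 100.7 / 7.380 = 13.65 mg/L.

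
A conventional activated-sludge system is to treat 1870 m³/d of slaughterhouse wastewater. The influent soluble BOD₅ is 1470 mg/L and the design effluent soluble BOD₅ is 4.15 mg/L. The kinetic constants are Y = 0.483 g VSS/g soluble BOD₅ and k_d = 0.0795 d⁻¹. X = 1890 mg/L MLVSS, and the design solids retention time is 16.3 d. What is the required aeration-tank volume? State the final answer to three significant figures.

V ≈ 4970 m³

Steady-state biomass mass balance: V·X·(1 + k_d·θ_c) = Y·Q·(S₀ − S)·θ_c, so V = 0.483 × 1870 × (1470 − 4.15) × 16.3 / [1890 × (1 + 0.0795 × 16.3)] = 2.16×10^7 / 4339 = 4973 m³.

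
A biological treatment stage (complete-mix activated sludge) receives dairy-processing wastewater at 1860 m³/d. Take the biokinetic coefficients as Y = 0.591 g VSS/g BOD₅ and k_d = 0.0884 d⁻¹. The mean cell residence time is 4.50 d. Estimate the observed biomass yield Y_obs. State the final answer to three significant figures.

Correct the yield for decay: Y_obs = Y/(1 + k_d θ_c) = 0.591 / (1 + 0.0884 × 4.50) = 0.591 / 1.398 = 0.4228.

Y_obs ≈ 0.423 g VSS/g BOD₅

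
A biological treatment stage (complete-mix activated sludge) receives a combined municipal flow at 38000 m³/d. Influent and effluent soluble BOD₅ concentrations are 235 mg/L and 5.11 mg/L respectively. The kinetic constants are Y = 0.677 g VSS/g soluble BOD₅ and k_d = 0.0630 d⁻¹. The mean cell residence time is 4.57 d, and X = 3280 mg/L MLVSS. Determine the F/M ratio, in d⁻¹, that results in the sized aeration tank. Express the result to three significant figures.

Rearranging the biomass balance for a CMAS with decay, V = Y·Q·ΔS·θ_c / [X·(1+k_d θ_c)] = 0.677 × 38000 × (235 − 5.11) × 4.57 / [3280 × (1 + 0.0630 × 4.57)] = 2.7×10^7 / 4224 = 6398 m³.
F/M = applied load / biomass = Q·S₀/(V·X) = 38000 × 235 / (6398 × 3280) = 0.4255 d⁻¹.

F/M ≈ 0.426 d⁻¹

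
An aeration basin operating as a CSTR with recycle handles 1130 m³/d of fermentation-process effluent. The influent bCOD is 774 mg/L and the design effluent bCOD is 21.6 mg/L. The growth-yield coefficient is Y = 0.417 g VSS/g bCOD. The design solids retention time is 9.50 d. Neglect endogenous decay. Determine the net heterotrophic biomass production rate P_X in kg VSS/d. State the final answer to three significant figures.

P_X ≈ 355 kg VSS/d

With endogenous decay neglected, the observed yield equals the true yield: Y_obs = Y = 0.417 g VSS/g bCOD.
Substrate removed = Q·(S₀ − S) = 1130 m³/d × (774 − 21.6) g/m³ = 8.5×10^5 g/d = 850.2 kg/d.
Net biomass production P_X = Y_obs × Q·(S₀ − S) = 0.4170 × 850.2 = 354.5 kg VSS/d.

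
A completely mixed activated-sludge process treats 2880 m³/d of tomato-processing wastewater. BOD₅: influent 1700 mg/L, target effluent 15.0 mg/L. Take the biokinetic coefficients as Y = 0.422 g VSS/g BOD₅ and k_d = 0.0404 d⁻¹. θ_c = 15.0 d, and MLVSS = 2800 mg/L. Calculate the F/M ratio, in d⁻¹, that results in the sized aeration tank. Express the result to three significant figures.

F/M ≈ 0.256 d⁻¹

Rearranging the biomass balance for a CMAS with decay, V = Y·Q·ΔS·θ_c / [X·(1+k_d θ_c)] = 0.422 × 2880 × (1700 − 15.0) × 15.0 / [2800 × (1 + 0.0404 × 15.0)] = 3.07×10^7 / 4497 = 6831 m³.
F/M = applied load / biomass = Q·S₀/(V·X) = 2880 × 1700 / (6831 × 2800) = 0.2560 d⁻¹.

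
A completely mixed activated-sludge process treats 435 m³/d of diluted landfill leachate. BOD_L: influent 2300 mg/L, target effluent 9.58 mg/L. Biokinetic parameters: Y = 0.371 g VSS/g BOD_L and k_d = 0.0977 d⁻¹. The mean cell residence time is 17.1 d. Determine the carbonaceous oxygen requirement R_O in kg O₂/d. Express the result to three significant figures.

The observed yield is Y_obs = Y/(1 + k_d·θ_c) = 0.371 / (1 + 0.0977 × 17.1) = 0.371 / 2.671 = 0.1389 g VSS per g BOD_L removed.
Mass of BOD_L removed per day: Q(S₀ − S) = 435 × 2290 g/m³ = 996.3 kg/d.
Net sludge production P_X = 0.1389 × 996.3 = 138.4 kg VSS/d.
Carbonaceous O₂ demand = substrate oxidised − cell-mass equivalent = 996.3 − 1.42 × 138.4 = 799.8 kg O₂/d.

R_O ≈ 800 kg O₂/d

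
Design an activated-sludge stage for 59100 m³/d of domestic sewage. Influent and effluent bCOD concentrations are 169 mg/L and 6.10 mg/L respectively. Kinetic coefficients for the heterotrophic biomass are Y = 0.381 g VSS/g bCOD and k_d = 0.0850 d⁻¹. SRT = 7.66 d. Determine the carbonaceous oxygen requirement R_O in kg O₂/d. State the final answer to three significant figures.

R_O ≈ 6470 kg O₂/d

Observed yield with endogenous decay: Y_obs = Y / (1 + k_d·θ_c) = 0.381 / (1 + 0.0850 × 7.66) = 0.381 / 1.651 = 0.2308 g VSS/g bCOD.
Q·(S₀ − S) = 59100 × (169 − 6.10) × 10⁻³ = 9627 kg/d removed.
P_X = Y_obs·Q·(S₀ − S) = 0.2308 × 9627 = 2222 kg VSS/d.
R_O = Q·ΔS − 1.42 P_X = 9627 − 3155 = 6473 kg O₂/d.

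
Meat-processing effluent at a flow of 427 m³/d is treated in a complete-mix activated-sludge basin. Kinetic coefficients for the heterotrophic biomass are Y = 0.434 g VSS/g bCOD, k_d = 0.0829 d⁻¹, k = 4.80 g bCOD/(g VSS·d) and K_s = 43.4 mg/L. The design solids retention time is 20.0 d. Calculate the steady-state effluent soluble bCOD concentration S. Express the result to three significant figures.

From the Monod/SRT balance for a CMAS, S = K_s·(1+k_d θ_c)/[θ_c·(Y k − k_d) − 1] = 43.4 × (1 + 0.0829 × 20.0) / [20.0 × (0.434 × 4.80 − 0.0829) − 1] = 115.4 / 39.01 = 2.957 mg/L.

S ≈ 2.96 mg/L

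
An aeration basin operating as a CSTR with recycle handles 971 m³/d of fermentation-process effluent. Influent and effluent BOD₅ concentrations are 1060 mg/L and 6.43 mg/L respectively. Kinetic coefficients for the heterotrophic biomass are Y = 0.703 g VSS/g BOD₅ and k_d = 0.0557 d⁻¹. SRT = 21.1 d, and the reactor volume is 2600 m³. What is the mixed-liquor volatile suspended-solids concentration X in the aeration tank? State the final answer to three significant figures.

X = Y·Q·ΔS·θ_c / [V·(1 + k_d θ_c)] = 0.703 × 971 × (1060 − 6.43) × 21.1 / [2600 × (1 + 0.0557 × 21.1)] = 2683 mg/L.

X ≈ 2680 mg/L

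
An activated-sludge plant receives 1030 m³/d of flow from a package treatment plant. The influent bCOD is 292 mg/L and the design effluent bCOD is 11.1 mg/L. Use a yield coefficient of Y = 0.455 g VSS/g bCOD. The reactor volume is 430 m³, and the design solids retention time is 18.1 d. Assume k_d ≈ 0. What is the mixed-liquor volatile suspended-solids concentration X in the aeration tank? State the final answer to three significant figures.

X ≈ 5540 mg/L

From V·X = Y·Q·(S₀ − S)·θ_c (decay neglected): X = 0.455 × 1030 × (292 − 11.1) × 18.1 / 430 = 5541 mg/L.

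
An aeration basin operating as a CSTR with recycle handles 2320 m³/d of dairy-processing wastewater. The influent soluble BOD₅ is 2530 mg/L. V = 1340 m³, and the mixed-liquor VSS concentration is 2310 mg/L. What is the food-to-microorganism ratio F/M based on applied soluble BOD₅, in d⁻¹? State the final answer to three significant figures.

F/M ≈ 1.90 d⁻¹

F/M = applied load / biomass = Q·S₀/(V·X) = 2320 × 2530 / (1340 × 2310) = 1.896 d⁻¹.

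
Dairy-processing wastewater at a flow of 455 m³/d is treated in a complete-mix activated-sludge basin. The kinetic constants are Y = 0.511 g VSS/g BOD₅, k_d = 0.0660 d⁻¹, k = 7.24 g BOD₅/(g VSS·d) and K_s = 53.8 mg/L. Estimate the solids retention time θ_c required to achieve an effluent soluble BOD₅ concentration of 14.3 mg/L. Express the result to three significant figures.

At the target effluent, Y k S/(K_s+S) = 0.511×7.24×14.3/68.10 = 0.7769 d⁻¹.
θ_c = 1/(μ − k_d) = 1/(0.7769 − 0.0660) = 1/0.7109 = 1.407 d.

θ_c ≈ 1.41 d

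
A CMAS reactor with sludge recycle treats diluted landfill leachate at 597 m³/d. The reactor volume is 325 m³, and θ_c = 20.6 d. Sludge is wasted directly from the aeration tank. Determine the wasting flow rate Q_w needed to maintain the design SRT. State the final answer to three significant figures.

Q_w ≈ 15.8 m³/d

With mixed-liquor wasting, θ_c = V/Q_w, so Q_w = V/θ_c = 325.0/20.6 = 15.78 m³/d.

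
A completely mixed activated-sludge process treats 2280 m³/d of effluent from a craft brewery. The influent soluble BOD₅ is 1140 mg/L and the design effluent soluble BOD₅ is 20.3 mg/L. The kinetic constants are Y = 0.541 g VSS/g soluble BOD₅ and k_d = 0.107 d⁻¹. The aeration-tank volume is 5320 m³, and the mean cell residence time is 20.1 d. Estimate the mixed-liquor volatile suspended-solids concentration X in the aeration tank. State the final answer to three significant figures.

X ≈ 1660 mg/L

X = Y·Q·ΔS·θ_c / [V·(1 + k_d θ_c)] = 0.541 × 2280 × (1140 − 20.3) × 20.1 / [5320 × (1 + 0.107 × 20.1)] = 1656 mg/L.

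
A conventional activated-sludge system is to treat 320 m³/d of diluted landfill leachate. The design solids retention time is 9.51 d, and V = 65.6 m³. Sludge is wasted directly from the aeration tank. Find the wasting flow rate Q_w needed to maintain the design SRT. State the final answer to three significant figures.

Wasting from the aeration tank: Q_w = V / θ_c = 65.60 / 9.51 = 6.898 m³/d.

Q_w ≈ 6.90 m³/d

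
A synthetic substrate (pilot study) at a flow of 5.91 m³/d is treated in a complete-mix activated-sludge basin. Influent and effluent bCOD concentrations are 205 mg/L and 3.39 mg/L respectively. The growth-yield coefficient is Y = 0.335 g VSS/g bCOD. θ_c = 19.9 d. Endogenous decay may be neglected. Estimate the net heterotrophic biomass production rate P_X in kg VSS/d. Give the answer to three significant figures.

P_X ≈ 0.399 kg VSS/d

Since k_d ≈ 0, Y_obs = Y = 0.335 g VSS/g bCOD.
Substrate removed = Q·(S₀ − S) = 5.91 m³/d × (205 − 3.39) g/m³ = 1.19×10^3 g/d = 1.192 kg/d.
Net biomass production P_X = Y_obs × Q·(S₀ − S) = 0.3350 × 1.192 = 0.3992 kg VSS/d.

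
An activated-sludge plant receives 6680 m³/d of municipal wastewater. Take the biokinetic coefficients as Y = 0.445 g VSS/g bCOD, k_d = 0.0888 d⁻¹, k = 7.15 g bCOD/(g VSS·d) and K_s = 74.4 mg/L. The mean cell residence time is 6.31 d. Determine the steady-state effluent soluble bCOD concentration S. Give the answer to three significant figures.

Effluent substrate depends only on kinetics and SRT: S = K_s(1 + k_d θ_c) / [θ_c(Yk − k_d) − 1] = 74.4 × (1 + 0.0888 × 6.31) / [6.31 × (0.445 × 7.15 − 0.0888) − 1] = 116.1 / 18.52 = 6.269 mg/L.

S ≈ 6.27 mg/L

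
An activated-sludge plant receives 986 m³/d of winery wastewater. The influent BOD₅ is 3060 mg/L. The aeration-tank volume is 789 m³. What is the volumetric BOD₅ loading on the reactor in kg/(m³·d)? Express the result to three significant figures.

L_v ≈ 3.82 kg BOD₅/(m³·d)

Volumetric loading L_v = Q·S₀ / V = 986 × 3060 g/m³ / 789.0 m³ = 3824 g/(m³·d) = 3.824 kg BOD₅/(m³·d).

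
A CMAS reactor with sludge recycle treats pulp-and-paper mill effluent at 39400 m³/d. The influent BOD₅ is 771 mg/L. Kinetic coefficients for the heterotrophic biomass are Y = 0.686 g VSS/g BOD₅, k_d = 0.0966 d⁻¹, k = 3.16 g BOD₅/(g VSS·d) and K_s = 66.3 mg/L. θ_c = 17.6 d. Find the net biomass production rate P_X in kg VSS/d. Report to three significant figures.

P_X ≈ 7670 kg VSS/d

Effluent substrate depends only on kinetics and SRT: S = K_s(1 + k_d θ_c) / [θ_c(Yk − k_d) − 1] = 66.3 × (1 + 0.0966 × 17.6) / [17.6 × (0.686 × 3.16 − 0.0966) − 1] = 179.0 / 35.45 = 5.050 mg/L.
The observed yield is Y_obs = Y/(1 + k_d·θ_c) = 0.686 / (1 + 0.0966 × 17.6) = 0.686 / 2.700 = 0.2541 g VSS per g BOD₅ removed.
ΔS = 771 − 5.05 = 766.0 mg/L, so the substrate removal rate is 39400 × 766.0/1000 = 30178 kg BOD₅/d.
Biomass produced: P_X = Y_obs·Q·ΔS = 0.2541 × 30178 ≈ 7667 kg VSS/d.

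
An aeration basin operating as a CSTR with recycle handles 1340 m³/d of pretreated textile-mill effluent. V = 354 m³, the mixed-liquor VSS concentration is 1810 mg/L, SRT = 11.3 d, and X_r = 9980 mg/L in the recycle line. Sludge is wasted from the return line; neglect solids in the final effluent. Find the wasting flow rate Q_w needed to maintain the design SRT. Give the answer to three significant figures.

Q_w ≈ 5.68 m³/d

θ_c = V·X/(Q_w·X_r) when wasting from the recycle, so Q_w = V·X/(θ_c·X_r) = 354.0 × 1810 / (11.3 × 9980) = 5.682 m³/d.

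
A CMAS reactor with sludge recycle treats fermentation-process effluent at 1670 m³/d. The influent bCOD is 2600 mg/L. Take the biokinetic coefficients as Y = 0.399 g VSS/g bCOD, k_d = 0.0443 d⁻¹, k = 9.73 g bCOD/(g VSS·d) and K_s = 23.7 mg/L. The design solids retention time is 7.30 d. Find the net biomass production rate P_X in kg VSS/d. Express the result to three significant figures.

From the Monod/SRT balance for a CMAS, S = K_s·(1+k_d θ_c)/[θ_c·(Y k − k_d) − 1] = 23.7 × (1 + 0.0443 × 7.30) / [7.30 × (0.399 × 9.73 − 0.0443) − 1] = 31.36 / 27.02 = 1.161 mg/L.
Observed yield with endogenous decay: Y_obs = Y / (1 + k_d·θ_c) = 0.399 / (1 + 0.0443 × 7.30) = 0.399 / 1.323 = 0.3015 g VSS/g bCOD.
ΔS = 2600 − 1.16 = 2599 mg/L, so the substrate removal rate is 1670 × 2599/1000 = 4340 kg bCOD/d.
Net biomass production P_X = Y_obs × Q·(S₀ − S) = 0.3015 × 4340 = 1309 kg VSS/d.

P_X ≈ 1310 kg VSS/d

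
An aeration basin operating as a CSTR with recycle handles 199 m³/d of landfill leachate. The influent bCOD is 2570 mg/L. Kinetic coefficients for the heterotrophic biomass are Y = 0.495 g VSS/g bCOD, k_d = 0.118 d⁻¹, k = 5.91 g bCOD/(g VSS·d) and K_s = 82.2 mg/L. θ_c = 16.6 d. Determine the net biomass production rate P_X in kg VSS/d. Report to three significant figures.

P_X ≈ 85.4 kg VSS/d

Effluent substrate depends only on kinetics and SRT: S = K_s(1 + k_d θ_c) / [θ_c(Yk − k_d) − 1] = 82.2 × (1 + 0.118 × 16.6) / [16.6 × (0.495 × 5.91 − 0.118) − 1] = 243.2 / 45.60 = 5.333 mg/L.
The observed yield is Y_obs = Y/(1 + k_d·θ_c) = 0.495 / (1 + 0.118 × 16.6) = 0.495 / 2.959 = 0.1673 g VSS per g bCOD removed.
Mass of bCOD removed per day: Q(S₀ − S) = 199 × 2565 g/m³ = 510.4 kg/d.
Net biomass production P_X = Y_obs × Q·(S₀ − S) = 0.1673 × 510.4 = 85.38 kg VSS/d.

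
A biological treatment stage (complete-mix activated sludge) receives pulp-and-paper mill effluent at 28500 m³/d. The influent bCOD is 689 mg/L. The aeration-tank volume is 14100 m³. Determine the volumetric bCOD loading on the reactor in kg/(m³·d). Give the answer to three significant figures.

Applied bCOD load per unit volume = Q·S₀/V = (28500 × 689/1000)/14100 = 1.393 kg bCOD·m⁻³·d⁻¹.

L_v ≈ 1.39 kg bCOD/(m³·d)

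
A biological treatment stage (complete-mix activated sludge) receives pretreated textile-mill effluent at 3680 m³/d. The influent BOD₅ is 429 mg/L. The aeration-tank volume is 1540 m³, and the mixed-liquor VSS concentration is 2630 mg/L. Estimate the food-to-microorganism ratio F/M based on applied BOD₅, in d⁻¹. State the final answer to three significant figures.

F/M = Q·S₀ / (V·X) = 3680 × 429 / (1540 × 2630) = 0.3898 g BOD₅·(g VSS·d)⁻¹.

F/M ≈ 0.390 d⁻¹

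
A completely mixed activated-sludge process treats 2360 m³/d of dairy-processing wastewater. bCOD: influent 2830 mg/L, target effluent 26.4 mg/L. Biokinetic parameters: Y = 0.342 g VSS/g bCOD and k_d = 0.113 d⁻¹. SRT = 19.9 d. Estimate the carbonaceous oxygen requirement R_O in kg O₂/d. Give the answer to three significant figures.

Correct the yield for decay: Y_obs = Y/(1 + k_d θ_c) = 0.342 / (1 + 0.113 × 19.9) = 0.342 / 3.249 = 0.1053.
ΔS = 2830 − 26.4 = 2804 mg/L, so the substrate removal rate is 2360 × 2804/1000 = 6616 kg bCOD/d.
P_X = Y_obs·Q·(S₀ − S) = 0.1053 × 6616 = 696.5 kg VSS/d.
R_O = Q·(S₀ − S) − 1.42·P_X = 6616 − 1.42 × 696.5 = 5627 kg O₂/d.

R_O ≈ 5630 kg O₂/d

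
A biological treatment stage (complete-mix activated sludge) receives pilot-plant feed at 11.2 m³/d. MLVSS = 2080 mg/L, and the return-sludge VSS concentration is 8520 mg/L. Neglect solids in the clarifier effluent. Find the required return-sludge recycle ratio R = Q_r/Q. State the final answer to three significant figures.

Mass balance around the secondary clarifier (neglecting effluent solids): R = X / (X_r − X) = 2080 / (8520 − 2080) = 0.3230.

R ≈ 0.323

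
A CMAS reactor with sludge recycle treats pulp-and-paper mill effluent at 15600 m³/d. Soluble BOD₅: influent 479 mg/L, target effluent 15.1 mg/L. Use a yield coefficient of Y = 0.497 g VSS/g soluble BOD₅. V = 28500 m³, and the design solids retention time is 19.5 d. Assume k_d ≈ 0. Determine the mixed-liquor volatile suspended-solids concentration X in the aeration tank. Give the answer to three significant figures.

X ≈ 2460 mg/L

From V·X = Y·Q·(S₀ − S)·θ_c (decay neglected): X = 0.497 × 15600 × (479 − 15.1) × 19.5 / 28500 = 2461 mg/L.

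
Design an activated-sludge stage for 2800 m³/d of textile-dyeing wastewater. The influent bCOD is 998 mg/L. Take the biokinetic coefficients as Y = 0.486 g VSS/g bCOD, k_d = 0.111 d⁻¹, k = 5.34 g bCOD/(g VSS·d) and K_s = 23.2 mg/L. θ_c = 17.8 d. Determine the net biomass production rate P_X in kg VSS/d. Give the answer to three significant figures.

P_X ≈ 456 kg VSS/d

For a completely mixed reactor with recycle the Lawrence–McCarty relation gives S = K_s·(1 + k_d·θ_c) / [θ_c·(Y·k − k_d) − 1] = 23.2 × (1 + 0.111 × 17.8) / [17.8 × (0.486 × 5.34 − 0.111) − 1] = 69.04 / 43.22 = 1.597 mg/L.
Y_obs = Y / (1 + k_d θ_c) = 0.486 / (1 + 0.111 × 17.8) = 0.486 / 2.976 = 0.1633.
Substrate removed = Q·(S₀ − S) = 2800 m³/d × (998 − 1.60) g/m³ = 2.79×10^6 g/d = 2790 kg/d.
Net biomass production P_X = Y_obs × Q·(S₀ − S) = 0.1633 × 2790 = 455.6 kg VSS/d.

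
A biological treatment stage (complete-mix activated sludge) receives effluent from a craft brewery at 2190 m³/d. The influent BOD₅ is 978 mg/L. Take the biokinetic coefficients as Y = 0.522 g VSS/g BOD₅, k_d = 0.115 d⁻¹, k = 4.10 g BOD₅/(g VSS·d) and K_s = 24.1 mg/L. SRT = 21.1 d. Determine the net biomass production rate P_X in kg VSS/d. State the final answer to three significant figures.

For a completely mixed reactor with recycle the Lawrence–McCarty relation gives S = K_s·(1 + k_d·θ_c) / [θ_c·(Y·k − k_d) − 1] = 24.1 × (1 + 0.115 × 21.1) / [21.1 × (0.522 × 4.10 − 0.115) − 1] = 82.58 / 41.73 = 1.979 mg/L.
Correct the yield for decay: Y_obs = Y/(1 + k_d θ_c) = 0.522 / (1 + 0.115 × 21.1) = 0.522 / 3.427 = 0.1523.
Q·(S₀ − S) = 2190 × (978 − 1.98) × 10⁻³ = 2137 kg/d removed.
Net biomass production P_X = Y_obs × Q·(S₀ − S) = 0.1523 × 2137 = 325.6 kg VSS/d.

P_X ≈ 326 kg VSS/d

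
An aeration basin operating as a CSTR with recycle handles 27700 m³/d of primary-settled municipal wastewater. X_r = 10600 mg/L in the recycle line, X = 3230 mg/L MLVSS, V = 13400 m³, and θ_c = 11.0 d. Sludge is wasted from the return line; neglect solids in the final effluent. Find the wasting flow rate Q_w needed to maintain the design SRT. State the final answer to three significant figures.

Q_w ≈ 371 m³/d

Q_w = (V·X)/(θ_c X_r) = 13400 × 3230 / (11.0 × 10600) = 371.2 m³/d.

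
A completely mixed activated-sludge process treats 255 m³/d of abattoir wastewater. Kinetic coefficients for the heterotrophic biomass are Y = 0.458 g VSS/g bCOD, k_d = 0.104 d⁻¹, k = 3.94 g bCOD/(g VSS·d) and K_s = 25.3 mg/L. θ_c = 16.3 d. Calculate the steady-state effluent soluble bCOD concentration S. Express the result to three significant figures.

S ≈ 2.55 mg/L

Effluent substrate depends only on kinetics and SRT: S = K_s(1 + k_d θ_c) / [θ_c(Yk − k_d) − 1] = 25.3 × (1 + 0.104 × 16.3) / [16.3 × (0.458 × 3.94 − 0.104) − 1] = 68.19 / 26.72 = 2.552 mg/L.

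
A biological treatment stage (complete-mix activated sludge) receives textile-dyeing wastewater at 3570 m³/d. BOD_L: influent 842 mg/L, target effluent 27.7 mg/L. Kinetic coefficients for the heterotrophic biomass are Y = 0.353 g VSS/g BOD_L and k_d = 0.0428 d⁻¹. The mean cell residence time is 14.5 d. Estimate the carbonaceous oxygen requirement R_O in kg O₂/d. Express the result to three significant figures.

Y_obs = Y / (1 + k_d θ_c) = 0.353 / (1 + 0.0428 × 14.5) = 0.353 / 1.621 = 0.2178.
ΔS = 842 − 27.7 = 814.3 mg/L, so the substrate removal rate is 3570 × 814.3/1000 = 2907 kg BOD_L/d.
P_X = Y_obs·Q·(S₀ − S) = 0.2178 × 2907 = 633.2 kg VSS/d.
Carbonaceous O₂ demand = substrate oxidised − cell-mass equivalent = 2907 − 1.42 × 633.2 = 2008 kg O₂/d.

R_O ≈ 2010 kg O₂/d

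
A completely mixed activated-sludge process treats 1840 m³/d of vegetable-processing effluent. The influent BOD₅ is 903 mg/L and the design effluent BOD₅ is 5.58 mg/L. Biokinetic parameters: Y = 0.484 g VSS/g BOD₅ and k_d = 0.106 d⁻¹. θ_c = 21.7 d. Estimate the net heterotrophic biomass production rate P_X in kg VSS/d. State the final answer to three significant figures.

Correct the yield for decay: Y_obs = Y/(1 + k_d θ_c) = 0.484 / (1 + 0.106 × 21.7) = 0.484 / 3.300 = 0.1467.
ΔS = 903 − 5.58 = 897.4 mg/L, so the substrate removal rate is 1840 × 897.4/1000 = 1651 kg BOD₅/d.
Biomass produced: P_X = Y_obs·Q·ΔS = 0.1467 × 1651 ≈ 242.2 kg VSS/d.

P_X ≈ 242 kg VSS/d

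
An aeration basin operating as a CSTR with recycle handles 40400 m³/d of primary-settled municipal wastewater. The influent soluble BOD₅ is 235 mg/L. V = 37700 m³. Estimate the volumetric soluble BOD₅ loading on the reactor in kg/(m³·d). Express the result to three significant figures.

Applied soluble BOD₅ load per unit volume = Q·S₀/V = (40400 × 235/1000)/37700 = 0.2518 kg soluble BOD₅·m⁻³·d⁻¹.

L_v ≈ 0.252 kg soluble BOD₅/(m³·d)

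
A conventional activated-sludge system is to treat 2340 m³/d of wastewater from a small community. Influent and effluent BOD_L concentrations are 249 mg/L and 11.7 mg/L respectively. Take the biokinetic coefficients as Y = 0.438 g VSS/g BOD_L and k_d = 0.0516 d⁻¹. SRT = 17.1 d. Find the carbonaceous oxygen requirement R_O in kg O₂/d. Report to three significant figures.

R_O ≈ 372 kg O₂/d

Correct the yield for decay: Y_obs = Y/(1 + k_d θ_c) = 0.438 / (1 + 0.0516 × 17.1) = 0.438 / 1.882 = 0.2327.
Substrate removed = Q·(S₀ − S) = 2340 m³/d × (249 − 11.7) g/m³ = 5.55×10^5 g/d = 555.3 kg/d.
Biomass synthesised: P_X = Y_obs × 555.3 = 129.2 kg VSS/d.
R_O = Q·(S₀ − S) − 1.42·P_X = 555.3 − 1.42 × 129.2 = 371.8 kg O₂/d.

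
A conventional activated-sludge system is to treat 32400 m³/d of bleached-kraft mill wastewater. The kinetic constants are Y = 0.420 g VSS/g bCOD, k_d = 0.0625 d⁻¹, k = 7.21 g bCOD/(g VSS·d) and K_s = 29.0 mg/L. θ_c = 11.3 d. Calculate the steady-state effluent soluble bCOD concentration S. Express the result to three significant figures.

S ≈ 1.52 mg/L

For a completely mixed reactor with recycle the Lawrence–McCarty relation gives S = K_s·(1 + k_d·θ_c) / [θ_c·(Y·k − k_d) − 1] = 29.0 × (1 + 0.0625 × 11.3) / [11.3 × (0.420 × 7.21 − 0.0625) − 1] = 49.48 / 32.51 = 1.522 mg/L.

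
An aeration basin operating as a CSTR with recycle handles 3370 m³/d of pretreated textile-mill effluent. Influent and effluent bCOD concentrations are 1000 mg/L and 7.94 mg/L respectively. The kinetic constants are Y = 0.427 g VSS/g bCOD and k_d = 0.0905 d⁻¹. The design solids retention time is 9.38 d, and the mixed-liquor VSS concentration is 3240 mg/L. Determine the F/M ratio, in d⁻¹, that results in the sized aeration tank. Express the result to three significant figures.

Steady-state biomass mass balance: V·X·(1 + k_d·θ_c) = Y·Q·(S₀ − S)·θ_c, so V = 0.427 × 3370 × (1000 − 7.94) × 9.38 / [3240 × (1 + 0.0905 × 9.38)] = 1.34×10^7 / 5990 = 2235 m³.
F/M = applied load / biomass = Q·S₀/(V·X) = 3370 × 1000 / (2235 × 3240) = 0.4653 d⁻¹.

F/M ≈ 0.465 d⁻¹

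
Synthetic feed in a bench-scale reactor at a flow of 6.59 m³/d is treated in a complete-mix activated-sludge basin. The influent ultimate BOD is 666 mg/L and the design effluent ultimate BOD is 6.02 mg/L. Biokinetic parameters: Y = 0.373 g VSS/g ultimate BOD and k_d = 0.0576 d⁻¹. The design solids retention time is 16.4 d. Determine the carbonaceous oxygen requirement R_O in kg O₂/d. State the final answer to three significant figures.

Y_obs = Y / (1 + k_d θ_c) = 0.373 / (1 + 0.0576 × 16.4) = 0.373 / 1.945 = 0.1918.
Q·(S₀ − S) = 6.59 × (666 − 6.02) × 10⁻³ = 4.349 kg/d removed.
Net sludge production P_X = 0.1918 × 4.349 = 0.8342 kg VSS/d.
R_O = Q·(S₀ − S) − 1.42·P_X = 4.349 − 1.42 × 0.8342 = 3.165 kg O₂/d.

R_O ≈ 3.16 kg O₂/d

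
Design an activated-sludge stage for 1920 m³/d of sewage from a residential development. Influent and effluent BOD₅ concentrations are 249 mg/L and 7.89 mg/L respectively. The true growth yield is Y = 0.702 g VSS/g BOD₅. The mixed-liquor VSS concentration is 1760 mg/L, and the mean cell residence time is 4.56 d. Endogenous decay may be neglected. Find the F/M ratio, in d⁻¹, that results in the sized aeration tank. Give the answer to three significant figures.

F/M ≈ 0.323 d⁻¹

With k_d = 0 the design equation reduces to V = Y Q (S₀−S) θ_c / X = 0.702 × 1920 × (249 − 7.89) × 4.56 / 1760 = 842.0 m³.
Food-to-microorganism ratio F/M = Q S₀ / (V X) = 1920 × 249 / (842.0 × 1760) = 0.3226 d⁻¹.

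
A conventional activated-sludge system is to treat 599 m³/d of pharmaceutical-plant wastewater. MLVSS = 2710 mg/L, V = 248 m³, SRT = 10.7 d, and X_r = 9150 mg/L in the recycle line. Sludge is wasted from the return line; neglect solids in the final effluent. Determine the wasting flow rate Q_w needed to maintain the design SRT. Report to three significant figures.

θ_c = V·X/(Q_w·X_r) when wasting from the recycle, so Q_w = V·X/(θ_c·X_r) = 248.0 × 2710 / (10.7 × 9150) = 6.865 m³/d.

Q_w ≈ 6.86 m³/d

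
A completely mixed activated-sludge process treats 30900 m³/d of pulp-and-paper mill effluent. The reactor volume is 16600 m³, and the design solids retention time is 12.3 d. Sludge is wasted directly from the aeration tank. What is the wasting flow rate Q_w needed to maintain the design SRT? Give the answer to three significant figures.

For wasting at MLVSS concentration, Q_w = V/θ_c = 16600/12.3 = 1350 m³/d.

Q_w ≈ 1350 m³/d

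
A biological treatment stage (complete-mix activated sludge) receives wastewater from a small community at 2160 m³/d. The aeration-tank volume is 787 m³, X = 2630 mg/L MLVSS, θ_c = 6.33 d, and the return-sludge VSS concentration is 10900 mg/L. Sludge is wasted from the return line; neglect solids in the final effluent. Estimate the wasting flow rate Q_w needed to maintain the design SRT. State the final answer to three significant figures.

Q_w ≈ 30.0 m³/d

Q_w = (V·X)/(θ_c X_r) = 787.0 × 2630 / (6.33 × 10900) = 30.00 m³/d.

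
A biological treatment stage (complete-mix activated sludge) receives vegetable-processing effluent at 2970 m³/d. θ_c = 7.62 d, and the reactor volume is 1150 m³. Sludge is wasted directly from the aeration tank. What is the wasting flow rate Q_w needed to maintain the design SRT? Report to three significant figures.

Wasting from the aeration tank: Q_w = V / θ_c = 1150 / 7.62 = 150.9 m³/d.

Q_w ≈ 151 m³/d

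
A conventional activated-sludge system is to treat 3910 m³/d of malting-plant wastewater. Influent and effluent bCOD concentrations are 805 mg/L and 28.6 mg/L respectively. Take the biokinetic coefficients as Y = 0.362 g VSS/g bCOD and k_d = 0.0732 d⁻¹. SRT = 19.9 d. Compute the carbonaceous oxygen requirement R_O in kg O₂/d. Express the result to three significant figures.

The observed yield is Y_obs = Y/(1 + k_d·θ_c) = 0.362 / (1 + 0.0732 × 19.9) = 0.362 / 2.457 = 0.1474 g VSS per g bCOD removed.
Q·(S₀ − S) = 3910 × (805 − 28.6) × 10⁻³ = 3036 kg/d removed.
Biomass synthesised: P_X = Y_obs × 3036 = 447.3 kg VSS/d.
R_O = Q·(S₀ − S) − 1.42·P_X = 3036 − 1.42 × 447.3 = 2401 kg O₂/d.

R_O ≈ 2400 kg O₂/d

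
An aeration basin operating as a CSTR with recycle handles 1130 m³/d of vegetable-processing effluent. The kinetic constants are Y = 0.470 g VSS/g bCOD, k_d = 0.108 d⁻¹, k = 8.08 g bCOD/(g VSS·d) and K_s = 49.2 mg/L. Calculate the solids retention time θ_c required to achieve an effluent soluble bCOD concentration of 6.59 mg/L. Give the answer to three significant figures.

θ_c ≈ 2.94 d

At the target effluent, Y k S/(K_s+S) = 0.470×8.08×6.59/55.79 = 0.4486 d⁻¹.
Then 1/θ_c = μ − k_d = 0.4486 − 0.108 = 0.3406 d⁻¹, giving θ_c = 2.936 d.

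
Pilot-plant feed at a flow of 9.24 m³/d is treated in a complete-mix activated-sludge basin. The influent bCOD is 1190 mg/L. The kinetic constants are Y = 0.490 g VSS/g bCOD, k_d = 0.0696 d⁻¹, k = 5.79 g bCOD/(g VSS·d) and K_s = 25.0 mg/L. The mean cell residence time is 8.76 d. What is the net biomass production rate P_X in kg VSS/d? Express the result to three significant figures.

Effluent substrate depends only on kinetics and SRT: S = K_s(1 + k_d θ_c) / [θ_c(Yk − k_d) − 1] = 25.0 × (1 + 0.0696 × 8.76) / [8.76 × (0.490 × 5.79 − 0.0696) − 1] = 40.24 / 23.24 = 1.731 mg/L.
Correct the yield for decay: Y_obs = Y/(1 + k_d θ_c) = 0.490 / (1 + 0.0696 × 8.76) = 0.490 / 1.610 = 0.3044.
ΔS = 1190 − 1.73 = 1188 mg/L, so the substrate removal rate is 9.24 × 1188/1000 = 10.98 kg bCOD/d.
Net biomass production P_X = Y_obs × Q·(S₀ − S) = 0.3044 × 10.98 = 3.342 kg VSS/d.

P_X ≈ 3.34 kg VSS/d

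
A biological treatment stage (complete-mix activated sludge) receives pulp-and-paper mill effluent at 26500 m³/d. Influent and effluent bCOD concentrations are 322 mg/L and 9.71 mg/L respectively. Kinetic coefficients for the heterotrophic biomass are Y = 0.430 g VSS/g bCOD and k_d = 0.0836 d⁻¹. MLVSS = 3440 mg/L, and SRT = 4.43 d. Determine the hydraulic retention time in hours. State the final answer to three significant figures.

τ ≈ 3.03 h

Steady-state biomass mass balance: V·X·(1 + k_d·θ_c) = Y·Q·(S₀ − S)·θ_c, so V = 0.430 × 26500 × (322 − 9.71) × 4.43 / [3440 × (1 + 0.0836 × 4.43)] = 1.58×10^7 / 4714 = 3344 m³.
HRT = V/Q = 3344 m³ / 26500 m³·d⁻¹ = 0.1262 d × 24 = 3.029 h.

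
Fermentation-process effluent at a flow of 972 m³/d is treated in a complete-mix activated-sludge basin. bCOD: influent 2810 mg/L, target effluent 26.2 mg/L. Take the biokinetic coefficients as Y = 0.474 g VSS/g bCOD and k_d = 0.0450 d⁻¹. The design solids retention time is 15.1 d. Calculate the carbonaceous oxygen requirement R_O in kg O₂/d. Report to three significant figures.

R_O ≈ 1620 kg O₂/d

Y_obs = Y / (1 + k_d θ_c) = 0.474 / (1 + 0.0450 × 15.1) = 0.474 / 1.679 = 0.2822.
ΔS = 2810 − 26.2 = 2784 mg/L, so the substrate removal rate is 972 × 2784/1000 = 2706 kg bCOD/d.
Net sludge production P_X = 0.2822 × 2706 = 763.7 kg VSS/d.
Carbonaceous O₂ demand = substrate oxidised − cell-mass equivalent = 2706 − 1.42 × 763.7 = 1621 kg O₂/d.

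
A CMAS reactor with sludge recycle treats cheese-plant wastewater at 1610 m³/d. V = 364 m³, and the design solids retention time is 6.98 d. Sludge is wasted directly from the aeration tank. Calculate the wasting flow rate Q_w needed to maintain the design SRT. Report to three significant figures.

Q_w ≈ 52.1 m³/d

With mixed-liquor wasting, θ_c = V/Q_w, so Q_w = V/θ_c = 364.0/6.98 = 52.15 m³/d.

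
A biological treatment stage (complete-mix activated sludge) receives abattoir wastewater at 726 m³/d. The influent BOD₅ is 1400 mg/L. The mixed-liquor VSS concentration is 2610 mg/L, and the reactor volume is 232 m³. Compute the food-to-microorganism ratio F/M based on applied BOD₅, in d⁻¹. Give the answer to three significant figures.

F/M ≈ 1.68 d⁻¹

F/M = applied load / biomass = Q·S₀/(V·X) = 726 × 1400 / (232.0 × 2610) = 1.679 d⁻¹.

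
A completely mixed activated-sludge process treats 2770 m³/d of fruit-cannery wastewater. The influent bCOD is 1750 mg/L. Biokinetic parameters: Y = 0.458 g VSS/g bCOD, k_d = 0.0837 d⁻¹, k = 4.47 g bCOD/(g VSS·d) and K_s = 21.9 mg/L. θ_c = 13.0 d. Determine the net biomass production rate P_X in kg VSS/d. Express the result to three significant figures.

Effluent substrate depends only on kinetics and SRT: S = K_s(1 + k_d θ_c) / [θ_c(Yk − k_d) − 1] = 21.9 × (1 + 0.0837 × 13.0) / [13.0 × (0.458 × 4.47 − 0.0837) − 1] = 45.73 / 24.53 = 1.865 mg/L.
Y_obs = Y / (1 + k_d θ_c) = 0.458 / (1 + 0.0837 × 13.0) = 0.458 / 2.088 = 0.2193.
ΔS = 1750 − 1.86 = 1748 mg/L, so the substrate removal rate is 2770 × 1748/1000 = 4842 kg bCOD/d.
Biomass produced: P_X = Y_obs·Q·ΔS = 0.2193 × 4842 ≈ 1062 kg VSS/d.

P_X ≈ 1060 kg VSS/d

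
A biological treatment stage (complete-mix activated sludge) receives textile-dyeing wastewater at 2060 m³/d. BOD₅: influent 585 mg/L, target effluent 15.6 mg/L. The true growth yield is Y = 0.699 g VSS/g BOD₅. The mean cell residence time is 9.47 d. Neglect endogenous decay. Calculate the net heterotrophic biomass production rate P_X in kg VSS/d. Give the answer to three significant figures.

With endogenous decay neglected, the observed yield equals the true yield: Y_obs = Y = 0.699 g VSS/g BOD₅.
ΔS = 585 − 15.6 = 569.4 mg/L, so the substrate removal rate is 2060 × 569.4/1000 = 1173 kg BOD₅/d.
So the net sludge growth is P_X = 0.6990 × 1173 = 819.9 kg VSS/d.

P_X ≈ 820 kg VSS/d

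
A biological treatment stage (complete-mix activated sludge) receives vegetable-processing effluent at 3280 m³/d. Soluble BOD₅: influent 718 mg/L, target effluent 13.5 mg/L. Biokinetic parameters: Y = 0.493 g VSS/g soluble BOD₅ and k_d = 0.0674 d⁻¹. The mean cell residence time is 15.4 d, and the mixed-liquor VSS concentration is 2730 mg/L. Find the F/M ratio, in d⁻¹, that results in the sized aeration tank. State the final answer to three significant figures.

Rearranging the biomass balance for a CMAS with decay, V = Y·Q·ΔS·θ_c / [X·(1+k_d θ_c)] = 0.493 × 3280 × (718 − 13.5) × 15.4 / [2730 × (1 + 0.0674 × 15.4)] = 1.75×10^7 / 5564 = 3153 m³.
Food-to-microorganism ratio F/M = Q S₀ / (V X) = 3280 × 718 / (3153 × 2730) = 0.2736 d⁻¹.

F/M ≈ 0.274 d⁻¹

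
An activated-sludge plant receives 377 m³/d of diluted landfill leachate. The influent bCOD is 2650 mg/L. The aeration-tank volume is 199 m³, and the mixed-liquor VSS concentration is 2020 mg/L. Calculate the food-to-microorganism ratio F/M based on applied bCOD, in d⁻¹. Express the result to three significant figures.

F/M = Q·S₀ / (V·X) = 377 × 2650 / (199.0 × 2020) = 2.485 g bCOD·(g VSS·d)⁻¹.

F/M ≈ 2.49 d⁻¹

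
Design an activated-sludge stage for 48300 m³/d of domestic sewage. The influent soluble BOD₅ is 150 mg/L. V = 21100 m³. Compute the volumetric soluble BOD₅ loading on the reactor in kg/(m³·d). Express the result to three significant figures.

L_v ≈ 0.343 kg soluble BOD₅/(m³·d)

Volumetric loading L_v = Q·S₀ / V = 48300 × 150 g/m³ / 21100 m³ = 343.4 g/(m³·d) = 0.3434 kg soluble BOD₅/(m³·d).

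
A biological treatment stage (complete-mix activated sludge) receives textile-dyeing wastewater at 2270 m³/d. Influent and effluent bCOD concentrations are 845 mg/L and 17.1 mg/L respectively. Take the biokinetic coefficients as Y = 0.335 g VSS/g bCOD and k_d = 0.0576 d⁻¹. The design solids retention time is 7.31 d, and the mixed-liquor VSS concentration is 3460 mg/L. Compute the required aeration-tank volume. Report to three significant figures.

From the SRT design equation V = Y Q (S₀−S) θ_c / [X (1 + k_d θ_c)] = 0.335 × 2270 × (845 − 17.1) × 7.31 / [3460 × (1 + 0.0576 × 7.31)] = 4.6×10^6 / 4917 = 936.0 m³.

V ≈ 936 m³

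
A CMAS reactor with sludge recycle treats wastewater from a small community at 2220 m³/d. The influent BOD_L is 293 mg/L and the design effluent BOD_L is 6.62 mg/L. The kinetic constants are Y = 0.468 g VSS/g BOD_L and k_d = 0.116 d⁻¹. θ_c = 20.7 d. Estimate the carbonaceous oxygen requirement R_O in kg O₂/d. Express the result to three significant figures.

R_O ≈ 512 kg O₂/d

Correct the yield for decay: Y_obs = Y/(1 + k_d θ_c) = 0.468 / (1 + 0.116 × 20.7) = 0.468 / 3.401 = 0.1376.
Substrate removed = Q·(S₀ − S) = 2220 m³/d × (293 − 6.62) g/m³ = 6.36×10^5 g/d = 635.8 kg/d.
Biomass synthesised: P_X = Y_obs × 635.8 = 87.48 kg VSS/d.
Carbonaceous O₂ demand = substrate oxidised − cell-mass equivalent = 635.8 − 1.42 × 87.48 = 511.5 kg O₂/d.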